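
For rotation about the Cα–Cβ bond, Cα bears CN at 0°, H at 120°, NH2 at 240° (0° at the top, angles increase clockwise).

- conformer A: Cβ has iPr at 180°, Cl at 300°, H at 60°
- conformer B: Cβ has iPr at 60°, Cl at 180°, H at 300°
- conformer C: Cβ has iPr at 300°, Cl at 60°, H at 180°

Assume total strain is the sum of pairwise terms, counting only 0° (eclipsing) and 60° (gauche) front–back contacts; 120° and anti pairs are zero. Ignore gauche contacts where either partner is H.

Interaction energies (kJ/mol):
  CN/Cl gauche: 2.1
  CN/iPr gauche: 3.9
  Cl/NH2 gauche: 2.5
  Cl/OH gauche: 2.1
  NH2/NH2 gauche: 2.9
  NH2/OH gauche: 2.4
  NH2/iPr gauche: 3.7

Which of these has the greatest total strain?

C

A (staggered): CN–Cl gauche, NH2–iPr gauche, NH2–Cl gauche; 2.1 + 3.7 + 2.5 = 8.3 kJ/mol.
B (staggered): CN–iPr gauche, NH2–Cl gauche; 3.9 + 2.5 = 6.4 kJ/mol.
C (staggered): CN–iPr gauche, CN–Cl gauche, NH2–iPr gauche; 3.9 + 2.1 + 3.7 = 9.7 kJ/mol.
C has the highest total (9.7 kJ/mol).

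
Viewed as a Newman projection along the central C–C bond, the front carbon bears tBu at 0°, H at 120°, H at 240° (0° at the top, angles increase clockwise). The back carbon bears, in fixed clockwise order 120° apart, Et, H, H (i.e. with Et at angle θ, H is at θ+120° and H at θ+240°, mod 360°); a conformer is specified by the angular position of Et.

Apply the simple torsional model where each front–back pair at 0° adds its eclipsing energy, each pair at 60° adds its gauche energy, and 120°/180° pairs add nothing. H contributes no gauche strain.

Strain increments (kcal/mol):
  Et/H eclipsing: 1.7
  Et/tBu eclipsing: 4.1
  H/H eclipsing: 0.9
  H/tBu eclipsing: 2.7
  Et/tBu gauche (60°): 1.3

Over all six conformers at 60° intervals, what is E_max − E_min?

Et at 0° (eclipsed): tBu–Et eclipsed, H–H eclipsed, H–H eclipsed; 4.1 + 0.9 + 0.9 = 5.9 kcal/mol.
Et at 60° (staggered): tBu–Et gauche; 1.3 = 1.3 kcal/mol.
Et at 120° (eclipsed): tBu–H eclipsed, H–Et eclipsed, H–H eclipsed; 2.7 + 1.7 + 0.9 = 5.3 kcal/mol.
Et at 180° (staggered): no non-H gauche contacts → 0.0 kcal/mol.
Et at 240° (eclipsed): tBu–H eclipsed, H–H eclipsed, H–Et eclipsed; 2.7 + 0.9 + 1.7 = 5.3 kcal/mol.
Et at 300° (staggered): tBu–Et gauche; 1.3 = 1.3 kcal/mol.
Max at 0° (5.9 kcal/mol), min at 180° (0.0 kcal/mol); barrier = 5.9 kcal/mol.

5.9 kcal/mol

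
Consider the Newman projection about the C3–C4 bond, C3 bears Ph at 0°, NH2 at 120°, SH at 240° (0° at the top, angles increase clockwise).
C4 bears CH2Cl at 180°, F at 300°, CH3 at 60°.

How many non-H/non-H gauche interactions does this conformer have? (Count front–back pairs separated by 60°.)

Non-H gauche pairs: Ph(0°)/F(300°); Ph(0°)/CH3(60°); NH2(120°)/CH2Cl(180°); NH2(120°)/CH3(60°); SH(240°)/CH2Cl(180°); SH(240°)/F(300°) — 6 interactions.

6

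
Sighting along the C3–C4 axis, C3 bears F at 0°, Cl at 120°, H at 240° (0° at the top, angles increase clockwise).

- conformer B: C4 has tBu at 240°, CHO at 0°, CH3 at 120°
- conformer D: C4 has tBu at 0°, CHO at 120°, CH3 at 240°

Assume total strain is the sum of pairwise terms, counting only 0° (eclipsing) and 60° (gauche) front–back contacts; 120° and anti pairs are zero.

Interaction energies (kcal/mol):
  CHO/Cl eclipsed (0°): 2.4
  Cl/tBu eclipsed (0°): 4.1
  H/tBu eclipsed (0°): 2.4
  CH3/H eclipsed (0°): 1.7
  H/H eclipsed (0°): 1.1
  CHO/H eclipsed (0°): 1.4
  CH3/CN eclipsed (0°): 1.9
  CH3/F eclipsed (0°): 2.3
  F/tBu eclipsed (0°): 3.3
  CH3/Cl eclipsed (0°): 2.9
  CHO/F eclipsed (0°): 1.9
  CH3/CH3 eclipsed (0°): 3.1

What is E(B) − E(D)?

B (eclipsed): F–CHO eclipsed, Cl–CH3 eclipsed, H–tBu eclipsed; 1.9 + 2.9 + 2.4 = 7.2 kcal/mol.
D (eclipsed): F–tBu eclipsed, Cl–CHO eclipsed, H–CH3 eclipsed; 3.3 + 2.4 + 1.7 = 7.4 kcal/mol.
E(B) − E(D) = 7.2 − 7.4 = -0.2 kcal/mol.

-0.2 kcal/mol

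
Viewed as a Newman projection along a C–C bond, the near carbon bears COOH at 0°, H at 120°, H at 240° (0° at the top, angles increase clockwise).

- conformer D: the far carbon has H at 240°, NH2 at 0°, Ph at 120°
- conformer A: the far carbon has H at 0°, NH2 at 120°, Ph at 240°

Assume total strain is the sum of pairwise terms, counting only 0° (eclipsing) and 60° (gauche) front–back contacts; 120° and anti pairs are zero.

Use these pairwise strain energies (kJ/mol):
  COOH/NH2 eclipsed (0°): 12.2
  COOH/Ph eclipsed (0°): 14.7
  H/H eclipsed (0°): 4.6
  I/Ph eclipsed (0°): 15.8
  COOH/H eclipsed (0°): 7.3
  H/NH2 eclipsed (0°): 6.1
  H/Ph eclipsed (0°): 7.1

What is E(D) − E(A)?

+3.4 kJ/mol

D (eclipsed): COOH(0°)/NH2(0°) eclipsed 12.2; H(120°)/Ph(120°) eclipsed 7.1; H(240°)/H(240°) eclipsed 4.6 → 23.9 kJ/mol.
A (eclipsed): COOH(0°)/H(0°) eclipsed 7.3; H(120°)/NH2(120°) eclipsed 6.1; H(240°)/Ph(240°) eclipsed 7.1 → 20.5 kJ/mol.
E(D) − E(A) = 23.9 − 20.5 = +3.4 kJ/mol.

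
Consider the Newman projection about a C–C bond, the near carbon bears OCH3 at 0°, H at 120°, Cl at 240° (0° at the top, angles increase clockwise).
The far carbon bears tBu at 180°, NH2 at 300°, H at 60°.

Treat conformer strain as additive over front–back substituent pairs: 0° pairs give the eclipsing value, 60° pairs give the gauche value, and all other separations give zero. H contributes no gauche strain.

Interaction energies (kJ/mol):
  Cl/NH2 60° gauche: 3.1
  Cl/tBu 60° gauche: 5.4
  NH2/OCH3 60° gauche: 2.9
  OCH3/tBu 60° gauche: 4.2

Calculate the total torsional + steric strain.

This conformer is staggered. OCH3 at 0° is gauche with NH2 at 300° (2.9); Cl at 240° is gauche with tBu at 180° (5.4); Cl at 240° is gauche with NH2 at 300° (3.1). Total 11.4 kJ/mol.

11.4 kJ/mol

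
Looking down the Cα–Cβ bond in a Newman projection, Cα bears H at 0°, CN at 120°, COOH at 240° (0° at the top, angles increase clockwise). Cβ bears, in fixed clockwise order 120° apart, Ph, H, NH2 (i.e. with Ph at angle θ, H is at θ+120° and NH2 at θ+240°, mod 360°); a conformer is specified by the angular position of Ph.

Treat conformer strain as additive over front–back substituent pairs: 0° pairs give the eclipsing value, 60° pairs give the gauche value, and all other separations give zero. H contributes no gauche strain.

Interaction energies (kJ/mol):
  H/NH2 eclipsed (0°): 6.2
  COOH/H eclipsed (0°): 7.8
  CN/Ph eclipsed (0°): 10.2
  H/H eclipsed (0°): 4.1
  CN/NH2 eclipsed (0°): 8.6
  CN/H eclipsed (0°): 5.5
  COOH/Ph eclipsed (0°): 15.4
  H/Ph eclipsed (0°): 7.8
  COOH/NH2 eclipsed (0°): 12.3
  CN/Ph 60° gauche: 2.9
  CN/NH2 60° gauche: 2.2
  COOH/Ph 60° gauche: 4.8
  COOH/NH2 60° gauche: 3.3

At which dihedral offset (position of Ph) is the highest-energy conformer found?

Ph at 0° (eclipsed): H–Ph eclipsed, CN–H eclipsed, COOH–NH2 eclipsed; 7.8 + 5.5 + 12.3 = 25.6 kJ/mol.
Ph at 60° (staggered): CN–Ph gauche, COOH–NH2 gauche; 2.9 + 3.3 = 6.2 kJ/mol.
Ph at 120° (eclipsed): H–NH2 eclipsed, CN–Ph eclipsed, COOH–H eclipsed; 6.2 + 10.2 + 7.8 = 24.2 kJ/mol.
Ph at 180° (staggered): CN–Ph gauche, CN–NH2 gauche, COOH–Ph gauche; 2.9 + 2.2 + 4.8 = 9.9 kJ/mol.
Ph at 240° (eclipsed): H–H eclipsed, CN–NH2 eclipsed, COOH–Ph eclipsed; 4.1 + 8.6 + 15.4 = 28.1 kJ/mol.
Ph at 300° (staggered): CN–NH2 gauche, COOH–Ph gauche, COOH–NH2 gauche; 2.2 + 4.8 + 3.3 = 10.3 kJ/mol.
The maximum (28.1 kJ/mol) occurs with Ph at 240°.

240°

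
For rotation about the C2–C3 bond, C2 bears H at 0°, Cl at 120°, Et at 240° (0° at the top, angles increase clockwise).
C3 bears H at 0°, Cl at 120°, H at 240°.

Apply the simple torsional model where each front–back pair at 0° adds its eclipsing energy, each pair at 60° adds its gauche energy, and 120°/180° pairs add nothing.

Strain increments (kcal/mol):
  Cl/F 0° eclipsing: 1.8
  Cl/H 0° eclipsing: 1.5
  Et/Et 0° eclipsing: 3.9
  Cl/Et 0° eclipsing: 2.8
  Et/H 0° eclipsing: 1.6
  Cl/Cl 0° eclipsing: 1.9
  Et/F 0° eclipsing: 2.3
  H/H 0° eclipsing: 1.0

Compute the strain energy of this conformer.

4.5 kcal/mol

This conformer (eclipsed): H(0°)/H(0°) eclipsed 1.0; Cl(120°)/Cl(120°) eclipsed 1.9; Et(240°)/H(240°) eclipsed 1.6 → 4.5 kcal/mol.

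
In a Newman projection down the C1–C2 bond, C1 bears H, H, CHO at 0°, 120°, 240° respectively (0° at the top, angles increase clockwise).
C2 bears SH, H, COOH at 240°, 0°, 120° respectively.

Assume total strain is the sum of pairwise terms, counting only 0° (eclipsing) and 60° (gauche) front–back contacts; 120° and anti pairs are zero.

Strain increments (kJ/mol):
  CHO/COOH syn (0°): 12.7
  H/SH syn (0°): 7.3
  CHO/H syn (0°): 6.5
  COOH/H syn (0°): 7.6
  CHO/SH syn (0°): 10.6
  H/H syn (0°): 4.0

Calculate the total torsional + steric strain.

This conformer (eclipsed): H–H eclipsed, H–COOH eclipsed, CHO–SH eclipsed; 4.0 + 7.6 + 10.6 = 22.2 kJ/mol.

22.2 kJ/mol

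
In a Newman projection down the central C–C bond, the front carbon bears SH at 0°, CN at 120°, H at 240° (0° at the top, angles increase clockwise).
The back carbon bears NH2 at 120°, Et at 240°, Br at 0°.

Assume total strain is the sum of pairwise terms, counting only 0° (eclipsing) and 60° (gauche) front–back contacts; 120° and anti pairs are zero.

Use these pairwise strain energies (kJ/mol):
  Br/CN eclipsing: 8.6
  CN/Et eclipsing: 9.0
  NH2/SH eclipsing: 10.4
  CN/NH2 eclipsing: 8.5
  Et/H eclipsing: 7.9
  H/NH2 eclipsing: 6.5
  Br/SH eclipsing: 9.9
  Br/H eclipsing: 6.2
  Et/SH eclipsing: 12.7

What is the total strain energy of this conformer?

26.3 kJ/mol

This conformer is eclipsed. SH at 0° is eclipsed with Br at 0° (9.9); CN at 120° is eclipsed with NH2 at 120° (8.5); H at 240° is eclipsed with Et at 240° (7.9). Total 26.3 kJ/mol.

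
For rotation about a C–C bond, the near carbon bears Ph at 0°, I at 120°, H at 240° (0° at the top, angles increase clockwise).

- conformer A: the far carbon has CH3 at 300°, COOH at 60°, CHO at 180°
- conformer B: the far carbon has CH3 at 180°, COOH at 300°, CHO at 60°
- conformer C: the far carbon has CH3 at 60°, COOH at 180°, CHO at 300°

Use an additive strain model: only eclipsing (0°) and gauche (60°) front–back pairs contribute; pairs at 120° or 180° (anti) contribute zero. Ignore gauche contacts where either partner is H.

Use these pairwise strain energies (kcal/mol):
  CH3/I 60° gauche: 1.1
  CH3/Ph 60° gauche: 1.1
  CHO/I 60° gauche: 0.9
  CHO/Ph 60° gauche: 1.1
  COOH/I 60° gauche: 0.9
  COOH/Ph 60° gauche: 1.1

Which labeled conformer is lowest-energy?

A (staggered): Ph–CH3 gauche, Ph–COOH gauche, I–COOH gauche, I–CHO gauche; 1.1 + 1.1 + 0.9 + 0.9 = 4.0 kcal/mol.
B (staggered): Ph–COOH gauche, Ph–CHO gauche, I–CH3 gauche, I–CHO gauche; 1.1 + 1.1 + 1.1 + 0.9 = 4.2 kcal/mol.
C (staggered): Ph–CH3 gauche, Ph–CHO gauche, I–CH3 gauche, I–COOH gauche; 1.1 + 1.1 + 1.1 + 0.9 = 4.2 kcal/mol.
A has the lowest total (4.0 kcal/mol).

A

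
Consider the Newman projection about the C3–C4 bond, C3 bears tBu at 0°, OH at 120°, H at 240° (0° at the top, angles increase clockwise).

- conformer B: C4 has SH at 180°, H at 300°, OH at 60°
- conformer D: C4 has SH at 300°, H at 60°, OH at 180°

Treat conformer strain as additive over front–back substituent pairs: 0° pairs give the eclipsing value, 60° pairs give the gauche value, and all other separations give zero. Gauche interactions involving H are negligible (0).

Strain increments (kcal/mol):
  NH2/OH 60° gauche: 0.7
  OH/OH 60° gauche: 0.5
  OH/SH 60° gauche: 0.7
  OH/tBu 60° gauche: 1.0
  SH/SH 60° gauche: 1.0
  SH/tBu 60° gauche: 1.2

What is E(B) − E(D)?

B is staggered. tBu at 0° is gauche with OH at 60° (1.0); OH at 120° is gauche with SH at 180° (0.7); OH at 120° is gauche with OH at 60° (0.5). Total 2.2 kcal/mol.
D is staggered. tBu at 0° is gauche with SH at 300° (1.2); OH at 120° is gauche with OH at 180° (0.5). Total 1.7 kcal/mol.
E(B) − E(D) = 2.2 − 1.7 = +0.5 kcal/mol.

+0.5 kcal/mol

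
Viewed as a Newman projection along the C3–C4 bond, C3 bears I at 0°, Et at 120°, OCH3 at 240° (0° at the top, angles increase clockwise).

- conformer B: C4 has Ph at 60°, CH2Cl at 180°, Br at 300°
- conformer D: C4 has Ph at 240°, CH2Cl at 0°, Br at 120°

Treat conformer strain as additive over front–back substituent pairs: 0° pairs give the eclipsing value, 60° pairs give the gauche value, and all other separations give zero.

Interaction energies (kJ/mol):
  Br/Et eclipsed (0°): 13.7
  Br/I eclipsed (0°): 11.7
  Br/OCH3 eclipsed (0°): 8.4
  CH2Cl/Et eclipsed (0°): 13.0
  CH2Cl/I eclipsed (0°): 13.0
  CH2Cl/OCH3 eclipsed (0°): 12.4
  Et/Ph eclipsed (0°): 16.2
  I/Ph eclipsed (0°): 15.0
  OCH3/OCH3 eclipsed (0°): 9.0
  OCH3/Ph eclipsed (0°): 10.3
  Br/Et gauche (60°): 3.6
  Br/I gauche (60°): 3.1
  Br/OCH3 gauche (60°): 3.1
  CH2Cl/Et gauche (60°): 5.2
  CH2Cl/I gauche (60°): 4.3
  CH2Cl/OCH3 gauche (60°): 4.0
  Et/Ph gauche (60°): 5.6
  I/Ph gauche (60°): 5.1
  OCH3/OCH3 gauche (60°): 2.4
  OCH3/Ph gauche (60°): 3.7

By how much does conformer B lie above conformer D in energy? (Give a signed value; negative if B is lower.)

-10.9 kJ/mol

B (staggered): I–Ph gauche, I–Br gauche, Et–Ph gauche, Et–CH2Cl gauche, OCH3–CH2Cl gauche, OCH3–Br gauche; 5.1 + 3.1 + 5.6 + 5.2 + 4.0 + 3.1 = 26.1 kJ/mol.
D (eclipsed): I–CH2Cl eclipsed, Et–Br eclipsed, OCH3–Ph eclipsed; 13.0 + 13.7 + 10.3 = 37.0 kJ/mol.
E(B) − E(D) = 26.1 − 37.0 = -10.9 kJ/mol.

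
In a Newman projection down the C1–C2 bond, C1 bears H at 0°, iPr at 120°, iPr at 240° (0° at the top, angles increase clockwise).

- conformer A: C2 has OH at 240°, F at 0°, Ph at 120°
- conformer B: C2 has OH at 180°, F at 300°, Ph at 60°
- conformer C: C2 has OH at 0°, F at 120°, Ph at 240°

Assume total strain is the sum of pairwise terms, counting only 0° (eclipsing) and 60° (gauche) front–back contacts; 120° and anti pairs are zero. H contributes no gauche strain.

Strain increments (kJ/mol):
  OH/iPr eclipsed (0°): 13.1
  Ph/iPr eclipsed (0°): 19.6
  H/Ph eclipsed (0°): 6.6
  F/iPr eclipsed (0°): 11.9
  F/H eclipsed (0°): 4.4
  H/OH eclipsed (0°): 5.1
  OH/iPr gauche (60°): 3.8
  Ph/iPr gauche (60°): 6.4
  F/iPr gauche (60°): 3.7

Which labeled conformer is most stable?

A is eclipsed. H at 0° is eclipsed with F at 0° (4.4); iPr at 120° is eclipsed with Ph at 120° (19.6); iPr at 240° is eclipsed with OH at 240° (13.1). Total 37.1 kJ/mol.
B is staggered. iPr at 120° is gauche with OH at 180° (3.8); iPr at 120° is gauche with Ph at 60° (6.4); iPr at 240° is gauche with OH at 180° (3.8); iPr at 240° is gauche with F at 300° (3.7). Total 17.7 kJ/mol.
C is eclipsed. H at 0° is eclipsed with OH at 0° (5.1); iPr at 120° is eclipsed with F at 120° (11.9); iPr at 240° is eclipsed with Ph at 240° (19.6). Total 36.6 kJ/mol.
B has the lowest total (17.7 kJ/mol).

B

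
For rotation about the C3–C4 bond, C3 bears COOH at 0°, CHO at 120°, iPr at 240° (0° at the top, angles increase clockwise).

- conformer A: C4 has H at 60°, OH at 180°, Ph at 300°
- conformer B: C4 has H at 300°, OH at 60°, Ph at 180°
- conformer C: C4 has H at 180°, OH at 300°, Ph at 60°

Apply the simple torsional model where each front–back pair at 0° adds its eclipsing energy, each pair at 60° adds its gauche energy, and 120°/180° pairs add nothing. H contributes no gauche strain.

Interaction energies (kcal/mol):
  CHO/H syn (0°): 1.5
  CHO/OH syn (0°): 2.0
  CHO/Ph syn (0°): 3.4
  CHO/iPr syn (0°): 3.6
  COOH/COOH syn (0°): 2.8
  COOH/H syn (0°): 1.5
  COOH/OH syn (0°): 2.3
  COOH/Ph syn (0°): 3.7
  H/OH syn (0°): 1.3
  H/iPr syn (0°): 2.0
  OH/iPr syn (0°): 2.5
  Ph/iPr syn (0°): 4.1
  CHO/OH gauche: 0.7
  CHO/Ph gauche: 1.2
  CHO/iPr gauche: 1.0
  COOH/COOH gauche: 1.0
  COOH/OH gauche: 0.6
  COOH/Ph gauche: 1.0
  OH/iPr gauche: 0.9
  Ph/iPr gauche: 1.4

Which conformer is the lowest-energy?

A (staggered): COOH–Ph gauche, CHO–OH gauche, iPr–OH gauche, iPr–Ph gauche; 1.0 + 0.7 + 0.9 + 1.4 = 4.0 kcal/mol.
B (staggered): COOH–OH gauche, CHO–OH gauche, CHO–Ph gauche, iPr–Ph gauche; 0.6 + 0.7 + 1.2 + 1.4 = 3.9 kcal/mol.
C (staggered): COOH–OH gauche, COOH–Ph gauche, CHO–Ph gauche, iPr–OH gauche; 0.6 + 1.0 + 1.2 + 0.9 = 3.7 kcal/mol.
C has the lowest total (3.7 kcal/mol).

C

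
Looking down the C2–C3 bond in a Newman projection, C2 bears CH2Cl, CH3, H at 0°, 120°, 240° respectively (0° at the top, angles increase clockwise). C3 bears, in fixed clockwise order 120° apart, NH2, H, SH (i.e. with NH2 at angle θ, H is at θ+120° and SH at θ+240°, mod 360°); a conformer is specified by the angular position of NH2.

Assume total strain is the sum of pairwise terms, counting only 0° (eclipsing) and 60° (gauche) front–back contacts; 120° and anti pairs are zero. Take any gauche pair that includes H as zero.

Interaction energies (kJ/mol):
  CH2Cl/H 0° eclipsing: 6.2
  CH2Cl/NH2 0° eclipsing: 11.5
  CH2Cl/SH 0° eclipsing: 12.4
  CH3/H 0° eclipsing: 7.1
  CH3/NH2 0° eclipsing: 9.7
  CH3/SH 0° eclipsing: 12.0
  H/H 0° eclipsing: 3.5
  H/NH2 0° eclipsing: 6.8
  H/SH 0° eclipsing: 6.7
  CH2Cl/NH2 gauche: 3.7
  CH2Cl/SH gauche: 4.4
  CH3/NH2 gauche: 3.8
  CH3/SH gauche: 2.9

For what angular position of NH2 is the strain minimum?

NH2 at 0° (eclipsed): CH2Cl–NH2 eclipsed, CH3–H eclipsed, H–SH eclipsed; 11.5 + 7.1 + 6.7 = 25.3 kJ/mol.
NH2 at 60° (staggered): CH2Cl–NH2 gauche, CH2Cl–SH gauche, CH3–NH2 gauche; 3.7 + 4.4 + 3.8 = 11.9 kJ/mol.
NH2 at 120° (eclipsed): CH2Cl–SH eclipsed, CH3–NH2 eclipsed, H–H eclipsed; 12.4 + 9.7 + 3.5 = 25.6 kJ/mol.
NH2 at 180° (staggered): CH2Cl–SH gauche, CH3–NH2 gauche, CH3–SH gauche; 4.4 + 3.8 + 2.9 = 11.1 kJ/mol.
NH2 at 240° (eclipsed): CH2Cl–H eclipsed, CH3–SH eclipsed, H–NH2 eclipsed; 6.2 + 12.0 + 6.8 = 25.0 kJ/mol.
NH2 at 300° (staggered): CH2Cl–NH2 gauche, CH3–SH gauche; 3.7 + 2.9 = 6.6 kJ/mol.
The minimum (6.6 kJ/mol) occurs with NH2 at 300°.

300°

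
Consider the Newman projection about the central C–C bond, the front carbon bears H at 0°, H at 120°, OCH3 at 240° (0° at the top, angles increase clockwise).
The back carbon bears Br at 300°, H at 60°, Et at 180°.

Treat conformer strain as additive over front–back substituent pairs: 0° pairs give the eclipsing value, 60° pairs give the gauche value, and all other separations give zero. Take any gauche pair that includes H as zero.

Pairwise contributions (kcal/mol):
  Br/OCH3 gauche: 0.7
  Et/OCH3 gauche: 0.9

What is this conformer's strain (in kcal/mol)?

This conformer (staggered): OCH3(240°)/Br(300°) gauche 0.7; OCH3(240°)/Et(180°) gauche 0.9 → 1.6 kcal/mol.

1.6 kcal/mol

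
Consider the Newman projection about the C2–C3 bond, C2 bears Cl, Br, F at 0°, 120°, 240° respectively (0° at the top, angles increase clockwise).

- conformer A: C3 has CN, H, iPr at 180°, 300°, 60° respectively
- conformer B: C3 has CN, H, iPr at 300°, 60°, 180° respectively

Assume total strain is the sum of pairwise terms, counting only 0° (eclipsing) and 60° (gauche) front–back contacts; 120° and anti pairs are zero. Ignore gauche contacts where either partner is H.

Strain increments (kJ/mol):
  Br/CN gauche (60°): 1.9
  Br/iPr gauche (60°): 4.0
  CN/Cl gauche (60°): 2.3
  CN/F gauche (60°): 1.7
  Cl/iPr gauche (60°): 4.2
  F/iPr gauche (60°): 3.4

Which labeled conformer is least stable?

A (staggered): Cl–iPr gauche, Br–CN gauche, Br–iPr gauche, F–CN gauche; 4.2 + 1.9 + 4.0 + 1.7 = 11.8 kJ/mol.
B (staggered): Cl–CN gauche, Br–iPr gauche, F–CN gauche, F–iPr gauche; 2.3 + 4.0 + 1.7 + 3.4 = 11.4 kJ/mol.
A has the highest total (11.8 kJ/mol).

A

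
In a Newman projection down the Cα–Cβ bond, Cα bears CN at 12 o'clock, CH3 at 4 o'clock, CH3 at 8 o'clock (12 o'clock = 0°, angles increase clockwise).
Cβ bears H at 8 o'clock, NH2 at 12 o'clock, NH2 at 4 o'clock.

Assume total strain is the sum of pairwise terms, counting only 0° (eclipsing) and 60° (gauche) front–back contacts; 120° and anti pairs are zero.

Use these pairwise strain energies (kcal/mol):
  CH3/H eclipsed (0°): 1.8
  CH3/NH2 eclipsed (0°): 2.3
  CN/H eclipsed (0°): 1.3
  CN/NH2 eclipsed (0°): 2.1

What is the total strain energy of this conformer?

6.2 kcal/mol

This conformer (eclipsed): CN–NH2 eclipsed, CH3–NH2 eclipsed, CH3–H eclipsed; 2.1 + 2.3 + 1.8 = 6.2 kcal/mol.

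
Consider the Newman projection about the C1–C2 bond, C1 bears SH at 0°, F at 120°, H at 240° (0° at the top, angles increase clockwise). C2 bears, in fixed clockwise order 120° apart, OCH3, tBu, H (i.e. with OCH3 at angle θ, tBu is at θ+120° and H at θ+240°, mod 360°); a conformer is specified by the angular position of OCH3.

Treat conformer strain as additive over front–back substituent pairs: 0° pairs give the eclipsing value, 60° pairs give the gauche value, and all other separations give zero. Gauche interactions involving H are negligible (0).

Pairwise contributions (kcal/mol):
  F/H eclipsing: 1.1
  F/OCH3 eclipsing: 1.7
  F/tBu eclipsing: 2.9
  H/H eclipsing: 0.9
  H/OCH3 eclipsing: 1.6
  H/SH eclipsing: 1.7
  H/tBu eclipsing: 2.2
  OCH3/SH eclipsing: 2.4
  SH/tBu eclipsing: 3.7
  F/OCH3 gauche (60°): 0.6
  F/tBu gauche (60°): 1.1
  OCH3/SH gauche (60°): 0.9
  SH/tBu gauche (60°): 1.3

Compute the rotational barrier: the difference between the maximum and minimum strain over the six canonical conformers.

OCH3 at 0° is eclipsed. SH at 0° is eclipsed with OCH3 at 0° (2.4); F at 120° is eclipsed with tBu at 120° (2.9); H at 240° is eclipsed with H at 240° (0.9). Total 6.2 kcal/mol.
OCH3 at 60° is staggered. SH at 0° is gauche with OCH3 at 60° (0.9); F at 120° is gauche with OCH3 at 60° (0.6); F at 120° is gauche with tBu at 180° (1.1). Total 2.6 kcal/mol.
OCH3 at 120° is eclipsed. SH at 0° is eclipsed with H at 0° (1.7); F at 120° is eclipsed with OCH3 at 120° (1.7); H at 240° is eclipsed with tBu at 240° (2.2). Total 5.6 kcal/mol.
OCH3 at 180° is staggered. SH at 0° is gauche with tBu at 300° (1.3); F at 120° is gauche with OCH3 at 180° (0.6). Total 1.9 kcal/mol.
OCH3 at 240° is eclipsed. SH at 0° is eclipsed with tBu at 0° (3.7); F at 120° is eclipsed with H at 120° (1.1); H at 240° is eclipsed with OCH3 at 240° (1.6). Total 6.4 kcal/mol.
OCH3 at 300° is staggered. SH at 0° is gauche with OCH3 at 300° (0.9); SH at 0° is gauche with tBu at 60° (1.3); F at 120° is gauche with tBu at 60° (1.1). Total 3.3 kcal/mol.
Max at 240° (6.4 kcal/mol), min at 180° (1.9 kcal/mol); barrier = 4.5 kcal/mol.

4.5 kcal/mol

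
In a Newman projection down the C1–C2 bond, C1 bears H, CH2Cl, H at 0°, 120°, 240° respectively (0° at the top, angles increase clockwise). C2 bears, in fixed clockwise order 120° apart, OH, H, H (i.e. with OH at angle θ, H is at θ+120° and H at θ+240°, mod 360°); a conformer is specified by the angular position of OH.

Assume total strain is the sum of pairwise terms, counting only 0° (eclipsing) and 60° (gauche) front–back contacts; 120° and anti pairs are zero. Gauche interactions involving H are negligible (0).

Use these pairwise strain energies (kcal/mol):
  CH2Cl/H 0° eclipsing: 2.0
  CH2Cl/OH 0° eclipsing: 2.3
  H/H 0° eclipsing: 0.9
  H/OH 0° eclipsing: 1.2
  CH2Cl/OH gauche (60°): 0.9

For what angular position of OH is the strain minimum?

300°

OH at 0° (eclipsed): H(0°)/OH(0°) eclipsed 1.2; CH2Cl(120°)/H(120°) eclipsed 2.0; H(240°)/H(240°) eclipsed 0.9 → 4.1 kcal/mol.
OH at 60° (staggered): CH2Cl(120°)/OH(60°) gauche 0.9 → 0.9 kcal/mol.
OH at 120° (eclipsed): H(0°)/H(0°) eclipsed 0.9; CH2Cl(120°)/OH(120°) eclipsed 2.3; H(240°)/H(240°) eclipsed 0.9 → 4.1 kcal/mol.
OH at 180° (staggered): CH2Cl(120°)/OH(180°) gauche 0.9 → 0.9 kcal/mol.
OH at 240° (eclipsed): H(0°)/H(0°) eclipsed 0.9; CH2Cl(120°)/H(120°) eclipsed 2.0; H(240°)/OH(240°) eclipsed 1.2 → 4.1 kcal/mol.
OH at 300° (staggered): no non-H gauche contacts → 0.0 kcal/mol.
The minimum (0.0 kcal/mol) occurs with OH at 300°.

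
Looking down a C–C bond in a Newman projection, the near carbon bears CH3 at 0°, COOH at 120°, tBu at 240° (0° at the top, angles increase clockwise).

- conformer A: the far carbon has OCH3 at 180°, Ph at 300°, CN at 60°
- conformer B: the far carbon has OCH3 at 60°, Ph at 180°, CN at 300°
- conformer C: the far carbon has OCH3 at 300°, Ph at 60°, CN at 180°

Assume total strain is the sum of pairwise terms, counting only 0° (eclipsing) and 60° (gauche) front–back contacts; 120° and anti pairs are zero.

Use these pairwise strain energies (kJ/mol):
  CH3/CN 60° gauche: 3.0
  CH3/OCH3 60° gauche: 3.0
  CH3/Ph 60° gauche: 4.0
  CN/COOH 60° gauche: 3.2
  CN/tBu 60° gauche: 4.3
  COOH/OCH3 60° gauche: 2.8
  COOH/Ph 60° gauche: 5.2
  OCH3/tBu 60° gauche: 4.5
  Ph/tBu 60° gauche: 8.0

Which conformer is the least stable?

A is staggered. CH3 at 0° is gauche with Ph at 300° (4.0); CH3 at 0° is gauche with CN at 60° (3.0); COOH at 120° is gauche with OCH3 at 180° (2.8); COOH at 120° is gauche with CN at 60° (3.2); tBu at 240° is gauche with OCH3 at 180° (4.5); tBu at 240° is gauche with Ph at 300° (8.0). Total 25.5 kJ/mol.
B is staggered. CH3 at 0° is gauche with OCH3 at 60° (3.0); CH3 at 0° is gauche with CN at 300° (3.0); COOH at 120° is gauche with OCH3 at 60° (2.8); COOH at 120° is gauche with Ph at 180° (5.2); tBu at 240° is gauche with Ph at 180° (8.0); tBu at 240° is gauche with CN at 300° (4.3). Total 26.3 kJ/mol.
C is staggered. CH3 at 0° is gauche with OCH3 at 300° (3.0); CH3 at 0° is gauche with Ph at 60° (4.0); COOH at 120° is gauche with Ph at 60° (5.2); COOH at 120° is gauche with CN at 180° (3.2); tBu at 240° is gauche with OCH3 at 300° (4.5); tBu at 240° is gauche with CN at 180° (4.3). Total 24.2 kJ/mol.
B has the highest total (26.3 kJ/mol).

B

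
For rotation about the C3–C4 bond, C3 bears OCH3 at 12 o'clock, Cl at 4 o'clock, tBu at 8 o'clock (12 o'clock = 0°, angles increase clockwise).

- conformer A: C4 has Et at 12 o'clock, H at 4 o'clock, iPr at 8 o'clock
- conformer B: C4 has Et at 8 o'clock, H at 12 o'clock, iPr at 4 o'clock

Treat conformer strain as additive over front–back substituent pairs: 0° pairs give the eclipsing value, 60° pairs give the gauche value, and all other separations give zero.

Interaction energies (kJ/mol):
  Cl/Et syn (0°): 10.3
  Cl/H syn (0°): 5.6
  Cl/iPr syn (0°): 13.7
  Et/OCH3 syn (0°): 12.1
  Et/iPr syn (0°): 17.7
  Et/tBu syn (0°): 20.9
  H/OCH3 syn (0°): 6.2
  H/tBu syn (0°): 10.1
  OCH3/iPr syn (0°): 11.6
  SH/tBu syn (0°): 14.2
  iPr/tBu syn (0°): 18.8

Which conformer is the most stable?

A is eclipsed. OCH3 at 0° is eclipsed with Et at 0° (12.1); Cl at 120° is eclipsed with H at 120° (5.6); tBu at 240° is eclipsed with iPr at 240° (18.8). Total 36.5 kJ/mol.
B is eclipsed. OCH3 at 0° is eclipsed with H at 0° (6.2); Cl at 120° is eclipsed with iPr at 120° (13.7); tBu at 240° is eclipsed with Et at 240° (20.9). Total 40.8 kJ/mol.
A has the lowest total (36.5 kJ/mol).

A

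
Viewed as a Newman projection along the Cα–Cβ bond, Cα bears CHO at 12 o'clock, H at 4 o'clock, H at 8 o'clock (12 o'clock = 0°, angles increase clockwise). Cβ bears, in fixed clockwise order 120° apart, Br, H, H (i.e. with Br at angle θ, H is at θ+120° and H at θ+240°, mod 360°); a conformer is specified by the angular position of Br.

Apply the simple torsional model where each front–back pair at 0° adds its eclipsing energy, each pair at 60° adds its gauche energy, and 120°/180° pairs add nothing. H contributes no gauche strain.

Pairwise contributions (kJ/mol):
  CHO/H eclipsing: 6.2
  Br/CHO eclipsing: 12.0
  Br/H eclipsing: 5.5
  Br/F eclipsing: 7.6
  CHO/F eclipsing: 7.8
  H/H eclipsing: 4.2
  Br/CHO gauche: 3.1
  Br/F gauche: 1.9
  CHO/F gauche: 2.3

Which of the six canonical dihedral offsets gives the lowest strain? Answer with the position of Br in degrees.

180°

Br at 0° (eclipsed): CHO–Br eclipsed, H–H eclipsed, H–H eclipsed; 12.0 + 4.2 + 4.2 = 20.4 kJ/mol.
Br at 60° (staggered): CHO–Br gauche; 3.1 = 3.1 kJ/mol.
Br at 120° (eclipsed): CHO–H eclipsed, H–Br eclipsed, H–H eclipsed; 6.2 + 5.5 + 4.2 = 15.9 kJ/mol.
Br at 180° (staggered): no non-H gauche contacts → 0.0 kJ/mol.
Br at 240° (eclipsed): CHO–H eclipsed, H–H eclipsed, H–Br eclipsed; 6.2 + 4.2 + 5.5 = 15.9 kJ/mol.
Br at 300° (staggered): CHO–Br gauche; 3.1 = 3.1 kJ/mol.
The minimum (0.0 kJ/mol) occurs with Br at 180°.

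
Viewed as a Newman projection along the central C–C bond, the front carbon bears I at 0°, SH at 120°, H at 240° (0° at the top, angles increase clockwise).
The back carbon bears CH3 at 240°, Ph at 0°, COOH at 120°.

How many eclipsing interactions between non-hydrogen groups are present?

Non-H eclipsing pairs: I(0°)/Ph(0°); SH(120°)/COOH(120°) — 2 interactions.

2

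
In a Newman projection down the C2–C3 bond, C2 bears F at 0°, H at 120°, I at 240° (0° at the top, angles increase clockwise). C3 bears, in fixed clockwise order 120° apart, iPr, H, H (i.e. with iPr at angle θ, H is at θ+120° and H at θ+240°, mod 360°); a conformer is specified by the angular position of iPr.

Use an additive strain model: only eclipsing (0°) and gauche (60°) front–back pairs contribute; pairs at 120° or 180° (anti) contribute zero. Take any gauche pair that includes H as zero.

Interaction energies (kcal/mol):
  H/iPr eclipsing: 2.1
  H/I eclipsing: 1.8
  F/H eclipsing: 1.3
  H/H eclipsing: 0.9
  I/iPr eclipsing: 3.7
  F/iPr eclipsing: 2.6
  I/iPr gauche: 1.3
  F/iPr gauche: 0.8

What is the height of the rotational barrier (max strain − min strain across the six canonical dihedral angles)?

5.1 kcal/mol

iPr at 0° (eclipsed): F(0°)/iPr(0°) eclipsed 2.6; H(120°)/H(120°) eclipsed 0.9; I(240°)/H(240°) eclipsed 1.8 → 5.3 kcal/mol.
iPr at 60° (staggered): F(0°)/iPr(60°) gauche 0.8 → 0.8 kcal/mol.
iPr at 120° (eclipsed): F(0°)/H(0°) eclipsed 1.3; H(120°)/iPr(120°) eclipsed 2.1; I(240°)/H(240°) eclipsed 1.8 → 5.2 kcal/mol.
iPr at 180° (staggered): I(240°)/iPr(180°) gauche 1.3 → 1.3 kcal/mol.
iPr at 240° (eclipsed): F(0°)/H(0°) eclipsed 1.3; H(120°)/H(120°) eclipsed 0.9; I(240°)/iPr(240°) eclipsed 3.7 → 5.9 kcal/mol.
iPr at 300° (staggered): F(0°)/iPr(300°) gauche 0.8; I(240°)/iPr(300°) gauche 1.3 → 2.1 kcal/mol.
Max at 240° (5.9 kcal/mol), min at 60° (0.8 kcal/mol); barrier = 5.1 kcal/mol.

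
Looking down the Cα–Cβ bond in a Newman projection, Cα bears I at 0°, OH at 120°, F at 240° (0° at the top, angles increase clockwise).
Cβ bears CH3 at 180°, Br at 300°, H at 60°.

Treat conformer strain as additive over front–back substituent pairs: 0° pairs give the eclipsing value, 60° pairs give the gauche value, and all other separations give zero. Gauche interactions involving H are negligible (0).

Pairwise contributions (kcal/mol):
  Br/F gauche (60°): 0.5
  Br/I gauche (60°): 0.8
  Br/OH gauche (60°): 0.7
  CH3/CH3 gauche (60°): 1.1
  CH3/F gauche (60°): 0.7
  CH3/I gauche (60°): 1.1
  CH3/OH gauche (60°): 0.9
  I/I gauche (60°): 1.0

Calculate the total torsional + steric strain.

2.9 kcal/mol

This conformer is staggered. I at 0° is gauche with Br at 300° (0.8); OH at 120° is gauche with CH3 at 180° (0.9); F at 240° is gauche with CH3 at 180° (0.7); F at 240° is gauche with Br at 300° (0.5). Total 2.9 kcal/mol.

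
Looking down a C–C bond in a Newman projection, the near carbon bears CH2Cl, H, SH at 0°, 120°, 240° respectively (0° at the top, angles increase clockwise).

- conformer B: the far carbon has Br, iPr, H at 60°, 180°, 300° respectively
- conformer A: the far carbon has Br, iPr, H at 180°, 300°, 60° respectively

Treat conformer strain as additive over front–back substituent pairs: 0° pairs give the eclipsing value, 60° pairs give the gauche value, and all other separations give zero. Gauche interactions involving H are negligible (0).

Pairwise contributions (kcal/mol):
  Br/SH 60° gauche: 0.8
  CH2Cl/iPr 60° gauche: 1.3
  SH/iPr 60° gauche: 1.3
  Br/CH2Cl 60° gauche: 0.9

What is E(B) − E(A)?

-1.2 kcal/mol

B is staggered. CH2Cl at 0° is gauche with Br at 60° (0.9); SH at 240° is gauche with iPr at 180° (1.3). Total 2.2 kcal/mol.
A is staggered. CH2Cl at 0° is gauche with iPr at 300° (1.3); SH at 240° is gauche with Br at 180° (0.8); SH at 240° is gauche with iPr at 300° (1.3). Total 3.4 kcal/mol.
E(B) − E(A) = 2.2 − 3.4 = -1.2 kcal/mol.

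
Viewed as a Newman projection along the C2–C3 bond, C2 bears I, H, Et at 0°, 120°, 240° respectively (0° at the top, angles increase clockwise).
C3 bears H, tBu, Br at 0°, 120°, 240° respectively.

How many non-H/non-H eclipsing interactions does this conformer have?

1

Non-H eclipsing pairs: Et(240°)/Br(240°) — 1 interaction.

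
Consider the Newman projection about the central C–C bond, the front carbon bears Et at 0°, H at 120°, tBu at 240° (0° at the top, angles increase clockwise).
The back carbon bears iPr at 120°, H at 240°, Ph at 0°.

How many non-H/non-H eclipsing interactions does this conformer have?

1

Non-H eclipsing pairs: Et(0°)/Ph(0°) — 1 interaction.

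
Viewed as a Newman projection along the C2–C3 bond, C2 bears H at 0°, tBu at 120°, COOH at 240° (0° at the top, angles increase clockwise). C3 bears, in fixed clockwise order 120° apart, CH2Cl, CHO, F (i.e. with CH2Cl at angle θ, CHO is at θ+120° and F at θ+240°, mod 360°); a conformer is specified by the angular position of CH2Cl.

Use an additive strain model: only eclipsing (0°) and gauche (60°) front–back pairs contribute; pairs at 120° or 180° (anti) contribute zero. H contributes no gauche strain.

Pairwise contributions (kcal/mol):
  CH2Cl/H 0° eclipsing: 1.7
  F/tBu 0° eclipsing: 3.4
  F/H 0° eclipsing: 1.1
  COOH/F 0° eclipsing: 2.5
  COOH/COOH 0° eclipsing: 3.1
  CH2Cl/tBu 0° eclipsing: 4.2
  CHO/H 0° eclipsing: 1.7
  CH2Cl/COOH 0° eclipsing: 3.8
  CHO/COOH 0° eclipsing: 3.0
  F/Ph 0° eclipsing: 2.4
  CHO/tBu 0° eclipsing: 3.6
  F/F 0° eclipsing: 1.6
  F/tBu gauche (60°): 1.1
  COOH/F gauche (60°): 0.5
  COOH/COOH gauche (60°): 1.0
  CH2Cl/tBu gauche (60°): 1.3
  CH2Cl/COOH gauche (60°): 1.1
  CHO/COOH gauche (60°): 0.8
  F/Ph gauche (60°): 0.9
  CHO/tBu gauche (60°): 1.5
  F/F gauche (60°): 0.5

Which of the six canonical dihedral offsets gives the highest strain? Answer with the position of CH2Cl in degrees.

240°

CH2Cl at 0° (eclipsed): H–CH2Cl eclipsed, tBu–CHO eclipsed, COOH–F eclipsed; 1.7 + 3.6 + 2.5 = 7.8 kcal/mol.
CH2Cl at 60° (staggered): tBu–CH2Cl gauche, tBu–CHO gauche, COOH–CHO gauche, COOH–F gauche; 1.3 + 1.5 + 0.8 + 0.5 = 4.1 kcal/mol.
CH2Cl at 120° (eclipsed): H–F eclipsed, tBu–CH2Cl eclipsed, COOH–CHO eclipsed; 1.1 + 4.2 + 3.0 = 8.3 kcal/mol.
CH2Cl at 180° (staggered): tBu–CH2Cl gauche, tBu–F gauche, COOH–CH2Cl gauche, COOH–CHO gauche; 1.3 + 1.1 + 1.1 + 0.8 = 4.3 kcal/mol.
CH2Cl at 240° (eclipsed): H–CHO eclipsed, tBu–F eclipsed, COOH–CH2Cl eclipsed; 1.7 + 3.4 + 3.8 = 8.9 kcal/mol.
CH2Cl at 300° (staggered): tBu–CHO gauche, tBu–F gauche, COOH–CH2Cl gauche, COOH–F gauche; 1.5 + 1.1 + 1.1 + 0.5 = 4.2 kcal/mol.
The maximum (8.9 kcal/mol) occurs with CH2Cl at 240°.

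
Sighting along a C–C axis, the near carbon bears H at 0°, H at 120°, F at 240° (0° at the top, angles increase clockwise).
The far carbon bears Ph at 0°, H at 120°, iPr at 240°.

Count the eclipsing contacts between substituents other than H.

1

Non-H eclipsing pairs: F(240°)/iPr(240°) — 1 interaction.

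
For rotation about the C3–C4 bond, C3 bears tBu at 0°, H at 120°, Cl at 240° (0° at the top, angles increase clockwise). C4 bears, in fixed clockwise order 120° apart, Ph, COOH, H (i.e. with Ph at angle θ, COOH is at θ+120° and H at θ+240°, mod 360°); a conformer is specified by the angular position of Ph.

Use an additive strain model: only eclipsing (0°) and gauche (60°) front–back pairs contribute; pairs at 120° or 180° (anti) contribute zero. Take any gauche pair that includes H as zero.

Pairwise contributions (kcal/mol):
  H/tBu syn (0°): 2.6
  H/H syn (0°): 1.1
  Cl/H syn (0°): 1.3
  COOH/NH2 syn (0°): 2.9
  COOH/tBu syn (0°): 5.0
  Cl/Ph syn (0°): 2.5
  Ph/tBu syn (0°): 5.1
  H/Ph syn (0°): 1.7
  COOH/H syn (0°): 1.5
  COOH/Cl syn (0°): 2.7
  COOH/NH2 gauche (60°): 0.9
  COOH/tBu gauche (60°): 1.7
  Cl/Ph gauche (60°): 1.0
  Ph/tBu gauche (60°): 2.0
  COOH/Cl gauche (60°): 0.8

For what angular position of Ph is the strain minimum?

Ph at 0° (eclipsed): tBu(0°)/Ph(0°) eclipsed 5.1; H(120°)/COOH(120°) eclipsed 1.5; Cl(240°)/H(240°) eclipsed 1.3 → 7.9 kcal/mol.
Ph at 60° (staggered): tBu(0°)/Ph(60°) gauche 2.0; Cl(240°)/COOH(180°) gauche 0.8 → 2.8 kcal/mol.
Ph at 120° (eclipsed): tBu(0°)/H(0°) eclipsed 2.6; H(120°)/Ph(120°) eclipsed 1.7; Cl(240°)/COOH(240°) eclipsed 2.7 → 7.0 kcal/mol.
Ph at 180° (staggered): tBu(0°)/COOH(300°) gauche 1.7; Cl(240°)/Ph(180°) gauche 1.0; Cl(240°)/COOH(300°) gauche 0.8 → 3.5 kcal/mol.
Ph at 240° (eclipsed): tBu(0°)/COOH(0°) eclipsed 5.0; H(120°)/H(120°) eclipsed 1.1; Cl(240°)/Ph(240°) eclipsed 2.5 → 8.6 kcal/mol.
Ph at 300° (staggered): tBu(0°)/Ph(300°) gauche 2.0; tBu(0°)/COOH(60°) gauche 1.7; Cl(240°)/Ph(300°) gauche 1.0 → 4.7 kcal/mol.
The minimum (2.8 kcal/mol) occurs with Ph at 60°.

60°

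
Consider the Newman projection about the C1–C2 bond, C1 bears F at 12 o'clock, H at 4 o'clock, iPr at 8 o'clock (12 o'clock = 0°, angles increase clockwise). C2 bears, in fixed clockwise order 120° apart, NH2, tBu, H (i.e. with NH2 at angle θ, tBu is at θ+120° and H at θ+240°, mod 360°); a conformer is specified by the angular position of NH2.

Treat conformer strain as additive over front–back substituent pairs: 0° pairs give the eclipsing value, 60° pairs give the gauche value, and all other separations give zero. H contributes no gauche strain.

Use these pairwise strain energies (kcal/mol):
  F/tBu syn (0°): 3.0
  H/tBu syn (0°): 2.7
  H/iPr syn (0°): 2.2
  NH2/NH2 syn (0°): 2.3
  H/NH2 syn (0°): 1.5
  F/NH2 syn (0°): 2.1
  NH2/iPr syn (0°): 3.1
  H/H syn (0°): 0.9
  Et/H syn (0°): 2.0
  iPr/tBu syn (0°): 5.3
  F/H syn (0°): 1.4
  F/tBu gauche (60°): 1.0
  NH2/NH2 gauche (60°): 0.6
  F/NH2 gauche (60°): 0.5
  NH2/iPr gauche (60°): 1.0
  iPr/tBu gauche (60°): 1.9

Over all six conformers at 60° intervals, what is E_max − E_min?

NH2 at 0° (eclipsed): F–NH2 eclipsed, H–tBu eclipsed, iPr–H eclipsed; 2.1 + 2.7 + 2.2 = 7.0 kcal/mol.
NH2 at 60° (staggered): F–NH2 gauche, iPr–tBu gauche; 0.5 + 1.9 = 2.4 kcal/mol.
NH2 at 120° (eclipsed): F–H eclipsed, H–NH2 eclipsed, iPr–tBu eclipsed; 1.4 + 1.5 + 5.3 = 8.2 kcal/mol.
NH2 at 180° (staggered): F–tBu gauche, iPr–NH2 gauche, iPr–tBu gauche; 1.0 + 1.0 + 1.9 = 3.9 kcal/mol.
NH2 at 240° (eclipsed): F–tBu eclipsed, H–H eclipsed, iPr–NH2 eclipsed; 3.0 + 0.9 + 3.1 = 7.0 kcal/mol.
NH2 at 300° (staggered): F–NH2 gauche, F–tBu gauche, iPr–NH2 gauche; 0.5 + 1.0 + 1.0 = 2.5 kcal/mol.
Max at 120° (8.2 kcal/mol), min at 60° (2.4 kcal/mol); barrier = 5.8 kcal/mol.

5.8 kcal/mol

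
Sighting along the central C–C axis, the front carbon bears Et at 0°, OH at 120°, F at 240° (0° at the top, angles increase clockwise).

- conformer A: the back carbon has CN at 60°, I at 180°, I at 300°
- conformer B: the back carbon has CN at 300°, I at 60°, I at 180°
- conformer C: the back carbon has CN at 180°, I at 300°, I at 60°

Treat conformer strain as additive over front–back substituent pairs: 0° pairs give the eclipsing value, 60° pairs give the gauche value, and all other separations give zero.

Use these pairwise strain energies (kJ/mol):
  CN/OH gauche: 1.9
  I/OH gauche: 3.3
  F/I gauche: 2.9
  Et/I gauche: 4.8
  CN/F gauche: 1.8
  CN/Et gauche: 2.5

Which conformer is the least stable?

A (staggered): Et(0°)/CN(60°) gauche 2.5; Et(0°)/I(300°) gauche 4.8; OH(120°)/CN(60°) gauche 1.9; OH(120°)/I(180°) gauche 3.3; F(240°)/I(180°) gauche 2.9; F(240°)/I(300°) gauche 2.9 → 18.3 kJ/mol.
B (staggered): Et(0°)/CN(300°) gauche 2.5; Et(0°)/I(60°) gauche 4.8; OH(120°)/I(60°) gauche 3.3; OH(120°)/I(180°) gauche 3.3; F(240°)/CN(300°) gauche 1.8; F(240°)/I(180°) gauche 2.9 → 18.6 kJ/mol.
C (staggered): Et(0°)/I(300°) gauche 4.8; Et(0°)/I(60°) gauche 4.8; OH(120°)/CN(180°) gauche 1.9; OH(120°)/I(60°) gauche 3.3; F(240°)/CN(180°) gauche 1.8; F(240°)/I(300°) gauche 2.9 → 19.5 kJ/mol.
C has the highest total (19.5 kJ/mol).

C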